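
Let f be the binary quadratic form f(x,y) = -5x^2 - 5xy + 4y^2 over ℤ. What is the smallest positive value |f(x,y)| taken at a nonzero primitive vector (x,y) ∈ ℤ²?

descent: ρ → (4,5,-5)  [lands on river]
river: ρ → (-5,5,4)
river: ρ → (4,3,-6)
river: ρ → (-6,9,1)
river: ρ → (1,9,-6)
river: ρ → (-6,3,4)
closes: descent 1, river 6
min |a| on river = 1

1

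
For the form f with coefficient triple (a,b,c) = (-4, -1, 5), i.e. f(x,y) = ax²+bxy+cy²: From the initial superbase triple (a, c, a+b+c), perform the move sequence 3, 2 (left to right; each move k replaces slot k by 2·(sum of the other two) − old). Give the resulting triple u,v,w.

start (-4,5,0) = (f(1,0),f(0,1),f(1,1))
replace slot 3: 2·((-4)+5) − 0 = 2 → (-4,5,2)
replace slot 2: 2·((-4)+2) − 5 = -9 → (-4,-9,2)

-4,-9,2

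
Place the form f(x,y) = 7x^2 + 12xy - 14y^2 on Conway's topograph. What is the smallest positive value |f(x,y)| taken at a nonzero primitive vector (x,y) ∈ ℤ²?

river: ρ → (-14,16,5)
river: ρ → (5,14,-17)
river: ρ → (-17,20,2)
river: ρ → (2,20,-17)
river: ρ → (-17,14,5)
river: ρ → (5,16,-14)
river: ρ → (-14,12,7)
river: ρ → (7,16,-10)
river: ρ → (-10,4,13)
river: ρ → (13,22,-1)
river: ρ → (-1,22,13)
river: ρ → (13,4,-10)
river: ρ → (-10,16,7)
river: ρ → (7,12,-14)
closes: descent 0, river 14
min |a| on river = 1

1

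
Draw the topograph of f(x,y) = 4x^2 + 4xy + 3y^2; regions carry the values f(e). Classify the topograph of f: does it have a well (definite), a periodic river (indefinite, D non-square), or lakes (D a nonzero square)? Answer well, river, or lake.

D = b²−4ac = 4² − 4·4·3 = -32
D < 0 ⇒ definite ⇒ every region one sign ⇒ single well

well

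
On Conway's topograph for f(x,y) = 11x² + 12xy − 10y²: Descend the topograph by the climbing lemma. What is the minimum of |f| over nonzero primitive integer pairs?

river: ρ → (-10,8,13)
river: ρ → (13,18,-5)
river: ρ → (-5,22,5)
river: ρ → (5,18,-13)
river: ρ → (-13,8,10)
river: ρ → (10,12,-11)
river: ρ → (-11,10,11)
river: ρ → (11,12,-10)
closes: descent 0, river 8
min |a| on river = 5

5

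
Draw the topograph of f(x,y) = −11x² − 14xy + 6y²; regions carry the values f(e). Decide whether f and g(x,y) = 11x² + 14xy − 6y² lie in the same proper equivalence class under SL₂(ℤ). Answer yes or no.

D₁ = 460, D₂ = 460
river cycle of f (length 10): (6, 14, -11), (-11, 8, 9), (9, 10, -10), (-10, 10, 9), (9, 8, -11), (-11, 14, 6), (6, 10, -15), (-15, 20, 1), (1, 20, -15), (-15, 10, 6)
river cycle of g (length 10): (-6, 10, 15), (15, 20, -1), (-1, 20, 15), (15, 10, -6), (-6, 14, 11), (11, 8, -9), (-9, 10, 10), (10, 10, -9), (-9, 8, 11), (11, 14, -6)
cycles differ ⇒ inequivalent

no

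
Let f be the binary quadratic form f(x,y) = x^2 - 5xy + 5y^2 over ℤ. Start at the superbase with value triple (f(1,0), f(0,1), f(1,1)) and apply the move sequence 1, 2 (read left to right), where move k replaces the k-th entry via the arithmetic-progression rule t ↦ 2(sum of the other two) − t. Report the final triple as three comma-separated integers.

start (1,5,1) = (f(1,0),f(0,1),f(1,1))
replace slot 1: 2·(5+1) − 1 = 11 → (11,5,1)
replace slot 2: 2·(11+1) − 5 = 19 → (11,19,1)

11,19,1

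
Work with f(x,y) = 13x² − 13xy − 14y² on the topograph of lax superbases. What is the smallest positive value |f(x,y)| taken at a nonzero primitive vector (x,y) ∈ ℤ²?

descent: ρ → (-14,13,13)  [lands on river]
river: ρ → (13,13,-14)
river: ρ → (-14,15,12)
river: ρ → (12,9,-17)
river: ρ → (-17,25,4)
river: ρ → (4,23,-23)
river: ρ → (-23,23,4)
river: ρ → (4,25,-17)
river: ρ → (-17,9,12)
river: ρ → (12,15,-14)
closes: descent 1, river 10
min |a| on river = 4

4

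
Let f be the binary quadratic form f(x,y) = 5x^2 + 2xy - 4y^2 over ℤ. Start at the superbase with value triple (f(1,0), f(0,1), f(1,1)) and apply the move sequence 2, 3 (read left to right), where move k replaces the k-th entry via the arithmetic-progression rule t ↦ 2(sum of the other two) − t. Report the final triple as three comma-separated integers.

start (5,-4,3) = (f(1,0),f(0,1),f(1,1))
replace slot 2: 2·(5+3) − (-4) = 20 → (5,20,3)
replace slot 3: 2·(5+20) − 3 = 47 → (5,20,47)

5,20,47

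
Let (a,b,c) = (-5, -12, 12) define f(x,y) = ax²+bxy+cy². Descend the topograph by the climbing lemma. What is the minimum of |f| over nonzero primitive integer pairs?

descent: ρ → (12,12,-5)  [lands on river]
river: ρ → (-5,18,3)
river: ρ → (3,18,-5)
river: ρ → (-5,12,12)
closes: descent 1, river 4
min |a| on river = 3

3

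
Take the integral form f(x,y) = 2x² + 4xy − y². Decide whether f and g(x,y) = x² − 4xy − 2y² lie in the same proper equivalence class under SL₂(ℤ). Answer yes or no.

D₁ = 24, D₂ = 24
river cycle of f (length 2): (-1, 4, 2), (2, 4, -1)
river cycle of g (length 2): (-2, 4, 1), (1, 4, -2)
cycles differ ⇒ inequivalent

no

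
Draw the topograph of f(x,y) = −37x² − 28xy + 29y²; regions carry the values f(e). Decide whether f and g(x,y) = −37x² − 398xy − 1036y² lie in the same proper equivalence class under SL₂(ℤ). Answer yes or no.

D₁ = 5076, D₂ = 5076
river cycle of f (length 16): (29, 28, -37), (-37, 46, 20), (20, 34, -49), (-49, 64, 5), (5, 66, -36), (-36, 6, 35), (35, 64, -7), (-7, 62, 44), (44, 26, -25), (-25, 24, 45), … (6 more)
river cycle of g (length 16): (-37, 46, 20), (20, 34, -49), (-49, 64, 5), (5, 66, -36), (-36, 6, 35), (35, 64, -7), (-7, 62, 44), (44, 26, -25), (-25, 24, 45), (45, 66, -4), … (6 more)
cycles coincide ⇒ equivalent

yes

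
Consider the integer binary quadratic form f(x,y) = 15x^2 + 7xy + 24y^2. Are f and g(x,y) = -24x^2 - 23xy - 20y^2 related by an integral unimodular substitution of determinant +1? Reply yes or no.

D₁ = -1391, D₂ = -1391
f: reduced (well bottom): (15,7,24) with a≤c, −a<b≤a
g is negative-definite; reduce −g:
−g: flip: (24,23,20)→(20,-23,24)
−g: translate: b→17 (≡-23 mod 40), so (20,-23,24)→(20,17,21)
−g: reduced (well bottom): (20,17,21) with a≤c, −a<b≤a
flip sign back: reduced form of g is (-20,-17,-21)
reduced forms (15, 7, 24) vs (-20, -17, -21) ⇒ inequivalent

no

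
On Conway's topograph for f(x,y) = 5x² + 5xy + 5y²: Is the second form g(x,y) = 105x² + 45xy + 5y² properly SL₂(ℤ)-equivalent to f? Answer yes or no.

D₁ = -75, D₂ = -75
f: reduced (well bottom): (5,5,5) with a≤c, −a<b≤a
g: flip: (105,45,5)→(5,-45,105)
g: translate: b→5 (≡-45 mod 10), so (5,-45,105)→(5,5,5)
g: reduced (well bottom): (5,5,5) with a≤c, −a<b≤a
reduced forms (5, 5, 5) vs (5, 5, 5) ⇒ equivalent

yes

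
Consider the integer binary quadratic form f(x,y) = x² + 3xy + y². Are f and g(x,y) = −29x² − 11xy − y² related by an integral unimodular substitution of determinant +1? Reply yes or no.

D₁ = 5, D₂ = 5
river cycle of f (length 2): (1, 1, -1), (-1, 1, 1)
river cycle of g (length 2): (-1, 1, 1), (1, 1, -1)
cycles coincide ⇒ equivalent

yes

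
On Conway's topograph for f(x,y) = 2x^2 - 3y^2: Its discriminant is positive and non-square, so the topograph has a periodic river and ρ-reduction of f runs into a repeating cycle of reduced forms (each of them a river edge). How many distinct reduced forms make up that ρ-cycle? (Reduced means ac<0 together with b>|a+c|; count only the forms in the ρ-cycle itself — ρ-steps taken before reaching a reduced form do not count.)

D = 24, ⌊√D⌋ = 4
descent: ρ → (-3,0,2)
descent: ρ → (2,4,-1)  [lands on river]
river: ρ → (-1,4,2)
ρ-cycle length = 2 (tail of 2 descent steps not counted)

2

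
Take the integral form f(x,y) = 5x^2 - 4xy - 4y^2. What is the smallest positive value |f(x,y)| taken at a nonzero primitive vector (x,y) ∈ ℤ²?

descent: ρ → (-4,4,5)  [lands on river]
river: ρ → (5,6,-3)
river: ρ → (-3,6,5)
river: ρ → (5,4,-4)
closes: descent 1, river 4
min |a| on river = 3

3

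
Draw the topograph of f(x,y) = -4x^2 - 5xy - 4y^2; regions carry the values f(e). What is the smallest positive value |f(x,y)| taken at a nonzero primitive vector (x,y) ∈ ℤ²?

translate: b→-3 (≡5 mod 8), so (4,5,4)→(4,-3,3)
flip: (4,-3,3)→(3,3,4)
reduced (well bottom): (3,3,4) with a≤c, −a<b≤a
well minimum |f| = |-3| = 3 (negative-definite)

3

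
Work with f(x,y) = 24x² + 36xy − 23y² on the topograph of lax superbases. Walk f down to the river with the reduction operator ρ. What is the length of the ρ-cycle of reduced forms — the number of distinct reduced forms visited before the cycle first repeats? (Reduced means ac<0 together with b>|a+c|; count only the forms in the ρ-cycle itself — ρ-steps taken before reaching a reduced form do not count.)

D = 3504, ⌊√D⌋ = 59
river: ρ → (-23,56,4)
river: ρ → (4,56,-23)
river: ρ → (-23,36,24)
river: ρ → (24,12,-35)
river: ρ → (-35,58,1)
river: ρ → (1,58,-35)
river: ρ → (-35,12,24)
river: ρ → (24,36,-23)
ρ-cycle length = 8 (tail of 0 descent steps not counted)

8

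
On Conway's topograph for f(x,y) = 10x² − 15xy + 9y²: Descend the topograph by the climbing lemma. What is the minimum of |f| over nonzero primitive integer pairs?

translate: b→5 (≡-15 mod 20), so (10,-15,9)→(10,5,4)
flip: (10,5,4)→(4,-5,10)
translate: b→3 (≡-5 mod 8), so (4,-5,10)→(4,3,9)
reduced (well bottom): (4,3,9) with a≤c, −a<b≤a
well minimum = a = 4

4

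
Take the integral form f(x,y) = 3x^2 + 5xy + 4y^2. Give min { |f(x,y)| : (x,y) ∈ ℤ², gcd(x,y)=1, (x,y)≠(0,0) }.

translate: b→-1 (≡5 mod 6), so (3,5,4)→(3,-1,2)
flip: (3,-1,2)→(2,1,3)
reduced (well bottom): (2,1,3) with a≤c, −a<b≤a
well minimum = a = 2

2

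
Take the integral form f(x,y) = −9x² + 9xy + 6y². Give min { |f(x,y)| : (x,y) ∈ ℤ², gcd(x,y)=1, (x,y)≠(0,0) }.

river: ρ → (6,15,-3)
river: ρ → (-3,15,6)
river: ρ → (6,9,-9)
river: ρ → (-9,9,6)
closes: descent 0, river 4
min |a| on river = 3

3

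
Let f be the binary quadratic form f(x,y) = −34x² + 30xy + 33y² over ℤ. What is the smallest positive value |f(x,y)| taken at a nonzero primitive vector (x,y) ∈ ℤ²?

river: ρ → (33,36,-31)
river: ρ → (-31,26,38)
river: ρ → (38,50,-19)
river: ρ → (-19,64,17)
river: ρ → (17,72,-3)
river: ρ → (-3,72,17)
river: ρ → (17,64,-19)
river: ρ → (-19,50,38)
river: ρ → (38,26,-31)
river: ρ → (-31,36,33)
river: ρ → (33,30,-34)
river: ρ → (-34,38,29)
river: ρ → (29,20,-43)
river: ρ → (-43,66,6)
river: ρ → (6,66,-43)
river: ρ → (-43,20,29)
river: ρ → (29,38,-34)
river: ρ → (-34,30,33)
closes: descent 0, river 18
min |a| on river = 3

3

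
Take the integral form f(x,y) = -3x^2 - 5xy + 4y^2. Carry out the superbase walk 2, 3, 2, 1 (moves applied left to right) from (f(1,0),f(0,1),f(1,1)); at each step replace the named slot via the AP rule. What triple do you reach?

start (-3,4,-4) = (f(1,0),f(0,1),f(1,1))
replace slot 2: 2·((-3)+(-4)) − 4 = -18 → (-3,-18,-4)
replace slot 3: 2·((-3)+(-18)) − (-4) = -38 → (-3,-18,-38)
replace slot 2: 2·((-3)+(-38)) − (-18) = -64 → (-3,-64,-38)
replace slot 1: 2·((-64)+(-38)) − (-3) = -201 → (-201,-64,-38)

-201,-64,-38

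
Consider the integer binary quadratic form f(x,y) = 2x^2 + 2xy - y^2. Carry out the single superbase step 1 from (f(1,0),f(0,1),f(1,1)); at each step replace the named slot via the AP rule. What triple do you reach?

start (2,-1,3) = (f(1,0),f(0,1),f(1,1))
replace slot 1: 2·((-1)+3) − 2 = 2 → (2,-1,3)

2,-1,3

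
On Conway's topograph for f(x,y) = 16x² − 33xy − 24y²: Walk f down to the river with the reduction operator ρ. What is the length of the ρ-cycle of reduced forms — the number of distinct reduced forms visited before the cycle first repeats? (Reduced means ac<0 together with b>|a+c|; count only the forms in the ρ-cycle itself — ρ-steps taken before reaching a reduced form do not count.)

D = 2625, ⌊√D⌋ = 51
descent: ρ → (-24,33,16)  [lands on river]
river: ρ → (16,31,-26)
river: ρ → (-26,21,21)
river: ρ → (21,21,-26)
river: ρ → (-26,31,16)
river: ρ → (16,33,-24)
river: ρ → (-24,15,25)
river: ρ → (25,35,-14)
river: ρ → (-14,49,4)
river: ρ → (4,47,-26)
river: ρ → (-26,5,25)
river: ρ → (25,45,-6)
river: ρ → (-6,51,1)
river: ρ → (1,51,-6)
river: ρ → (-6,45,25)
river: ρ → (25,5,-26)
river: ρ → (-26,47,4)
river: ρ → (4,49,-14)
river: ρ → (-14,35,25)
river: ρ → (25,15,-24)
ρ-cycle length = 20 (tail of 1 descent step not counted)

20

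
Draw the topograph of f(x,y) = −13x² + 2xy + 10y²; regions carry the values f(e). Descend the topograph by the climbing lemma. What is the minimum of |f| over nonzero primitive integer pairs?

descent: ρ → (10,18,-5)  [lands on river]
river: ρ → (-5,22,2)
river: ρ → (2,22,-5)
river: ρ → (-5,18,10)
river: ρ → (10,22,-1)
river: ρ → (-1,22,10)
closes: descent 1, river 6
min |a| on river = 1

1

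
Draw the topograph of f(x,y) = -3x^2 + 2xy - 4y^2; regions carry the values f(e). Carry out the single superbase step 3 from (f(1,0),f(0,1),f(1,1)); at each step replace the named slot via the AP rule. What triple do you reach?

start (-3,-4,-5) = (f(1,0),f(0,1),f(1,1))
replace slot 3: 2·((-3)+(-4)) − (-5) = -9 → (-3,-4,-9)

-3,-4,-9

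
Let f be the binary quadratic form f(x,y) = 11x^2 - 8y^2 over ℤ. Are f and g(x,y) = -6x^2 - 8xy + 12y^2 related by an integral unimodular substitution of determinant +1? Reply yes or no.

D₁ = 352, D₂ = 352
river cycle of f (length 6): (-8, 16, 3), (3, 14, -13), (-13, 12, 4), (4, 12, -13), (-13, 14, 3), (3, 16, -8)
river cycle of g (length 6): (12, 8, -6), (-6, 16, 4), (4, 16, -6), (-6, 8, 12), (12, 16, -2), (-2, 16, 12)
cycles differ ⇒ inequivalent

no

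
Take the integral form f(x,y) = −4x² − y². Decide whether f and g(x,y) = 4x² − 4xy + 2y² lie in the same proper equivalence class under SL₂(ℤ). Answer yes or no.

D₁ = -16, D₂ = -16
f is negative-definite; reduce −f:
−f: flip: (4,0,1)→(1,0,4)
−f: reduced (well bottom): (1,0,4) with a≤c, −a<b≤a
flip sign back: reduced form of f is (-1,0,-4)
g: translate: b→4 (≡-4 mod 8), so (4,-4,2)→(4,4,2)
g: flip: (4,4,2)→(2,-4,4)
g: translate: b→0 (≡-4 mod 4), so (2,-4,4)→(2,0,2)
g: reduced (well bottom): (2,0,2) with a≤c, −a<b≤a
reduced forms (-1, 0, -4) vs (2, 0, 2) ⇒ inequivalent

no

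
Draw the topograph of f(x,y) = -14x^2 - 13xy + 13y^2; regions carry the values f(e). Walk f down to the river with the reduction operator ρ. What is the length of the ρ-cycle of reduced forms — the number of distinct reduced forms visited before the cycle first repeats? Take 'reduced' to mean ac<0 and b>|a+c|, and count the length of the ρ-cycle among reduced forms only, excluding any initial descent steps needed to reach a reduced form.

D = 897, ⌊√D⌋ = 29
descent: ρ → (13,13,-14)  [lands on river]
river: ρ → (-14,15,12)
river: ρ → (12,9,-17)
river: ρ → (-17,25,4)
river: ρ → (4,23,-23)
river: ρ → (-23,23,4)
river: ρ → (4,25,-17)
river: ρ → (-17,9,12)
river: ρ → (12,15,-14)
river: ρ → (-14,13,13)
ρ-cycle length = 10 (tail of 1 descent step not counted)

10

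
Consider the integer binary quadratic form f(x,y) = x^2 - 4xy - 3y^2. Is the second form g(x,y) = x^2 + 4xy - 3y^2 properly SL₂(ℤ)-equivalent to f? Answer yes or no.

D₁ = 28, D₂ = 28
river cycle of f (length 4): (-3, 4, 1), (1, 4, -3), (-3, 2, 2), (2, 2, -3)
river cycle of g (length 4): (-3, 2, 2), (2, 2, -3), (-3, 4, 1), (1, 4, -3)
cycles coincide ⇒ equivalent

yes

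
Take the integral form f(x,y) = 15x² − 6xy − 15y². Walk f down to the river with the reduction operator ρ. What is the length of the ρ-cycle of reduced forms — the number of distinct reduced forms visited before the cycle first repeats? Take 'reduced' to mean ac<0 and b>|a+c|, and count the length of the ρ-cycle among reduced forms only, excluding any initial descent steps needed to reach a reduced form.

D = 936, ⌊√D⌋ = 30
descent: ρ → (-15,6,15)  [lands on river]
river: ρ → (15,24,-6)
river: ρ → (-6,24,15)
river: ρ → (15,6,-15)
river: ρ → (-15,24,6)
river: ρ → (6,24,-15)
ρ-cycle length = 6 (tail of 1 descent step not counted)

6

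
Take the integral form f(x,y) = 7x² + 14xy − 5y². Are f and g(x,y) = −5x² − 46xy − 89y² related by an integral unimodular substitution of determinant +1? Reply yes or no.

D₁ = 336, D₂ = 336
river cycle of f (length 4): (-5, 16, 4), (4, 16, -5), (-5, 14, 7), (7, 14, -5)
river cycle of g (length 4): (-5, 14, 7), (7, 14, -5), (-5, 16, 4), (4, 16, -5)
cycles coincide ⇒ equivalent

yes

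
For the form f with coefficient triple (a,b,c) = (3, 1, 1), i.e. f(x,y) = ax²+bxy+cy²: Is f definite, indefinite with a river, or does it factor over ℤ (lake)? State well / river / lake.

D = b²−4ac = 1² − 4·3·1 = -11
D < 0 ⇒ definite ⇒ every region one sign ⇒ single well

well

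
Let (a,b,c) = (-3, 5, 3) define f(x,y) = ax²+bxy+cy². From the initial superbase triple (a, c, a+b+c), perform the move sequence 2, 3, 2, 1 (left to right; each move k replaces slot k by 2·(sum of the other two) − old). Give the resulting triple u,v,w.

start (-3,3,5) = (f(1,0),f(0,1),f(1,1))
replace slot 2: 2·((-3)+5) − 3 = 1 → (-3,1,5)
replace slot 3: 2·((-3)+1) − 5 = -9 → (-3,1,-9)
replace slot 2: 2·((-3)+(-9)) − 1 = -25 → (-3,-25,-9)
replace slot 1: 2·((-25)+(-9)) − (-3) = -65 → (-65,-25,-9)

-65,-25,-9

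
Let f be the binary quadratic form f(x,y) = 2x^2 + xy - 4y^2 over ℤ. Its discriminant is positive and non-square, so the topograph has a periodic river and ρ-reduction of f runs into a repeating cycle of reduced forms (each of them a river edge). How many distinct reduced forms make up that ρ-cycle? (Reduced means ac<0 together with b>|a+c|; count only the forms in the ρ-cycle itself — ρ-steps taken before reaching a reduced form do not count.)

D = 33, ⌊√D⌋ = 5
descent: ρ → (-4,-1,2)
descent: ρ → (2,5,-1)  [lands on river]
river: ρ → (-1,5,2)
river: ρ → (2,3,-3)
river: ρ → (-3,3,2)
ρ-cycle length = 4 (tail of 2 descent steps not counted)

4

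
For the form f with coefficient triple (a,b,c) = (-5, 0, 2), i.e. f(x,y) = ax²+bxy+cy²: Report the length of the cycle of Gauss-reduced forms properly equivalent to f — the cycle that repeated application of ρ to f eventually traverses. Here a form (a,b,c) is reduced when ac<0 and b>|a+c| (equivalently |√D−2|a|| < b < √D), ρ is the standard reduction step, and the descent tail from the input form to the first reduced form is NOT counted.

D = 40, ⌊√D⌋ = 6
descent: ρ → (2,4,-3)  [lands on river]
river: ρ → (-3,2,3)
river: ρ → (3,4,-2)
river: ρ → (-2,4,3)
river: ρ → (3,2,-3)
river: ρ → (-3,4,2)
ρ-cycle length = 6 (tail of 1 descent step not counted)

6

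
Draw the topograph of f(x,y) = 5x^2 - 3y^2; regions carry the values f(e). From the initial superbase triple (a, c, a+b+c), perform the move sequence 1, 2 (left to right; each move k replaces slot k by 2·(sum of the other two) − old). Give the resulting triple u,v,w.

start (5,-3,2) = (f(1,0),f(0,1),f(1,1))
replace slot 1: 2·((-3)+2) − 5 = -7 → (-7,-3,2)
replace slot 2: 2·((-7)+2) − (-3) = -7 → (-7,-7,2)

-7,-7,2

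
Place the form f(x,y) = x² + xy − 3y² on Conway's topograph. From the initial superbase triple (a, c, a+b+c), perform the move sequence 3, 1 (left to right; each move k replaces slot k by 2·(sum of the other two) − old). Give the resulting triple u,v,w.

start (1,-3,-1) = (f(1,0),f(0,1),f(1,1))
replace slot 3: 2·(1+(-3)) − (-1) = -3 → (1,-3,-3)
replace slot 1: 2·((-3)+(-3)) − 1 = -13 → (-13,-3,-3)

-13,-3,-3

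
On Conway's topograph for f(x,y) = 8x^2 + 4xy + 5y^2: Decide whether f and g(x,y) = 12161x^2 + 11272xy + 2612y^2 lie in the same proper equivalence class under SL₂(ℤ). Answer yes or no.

D₁ = -144, D₂ = -144
f: flip: (8,4,5)→(5,-4,8)
f: reduced (well bottom): (5,-4,8) with a≤c, −a<b≤a
g: flip: (12161,11272,2612)→(2612,-11272,12161)
g: translate: b→-824 (≡-11272 mod 5224), so (2612,-11272,12161)→(2612,-824,65)
g: flip: (2612,-824,65)→(65,824,2612)
g: translate: b→44 (≡824 mod 130), so (65,824,2612)→(65,44,8)
g: flip: (65,44,8)→(8,-44,65)
g: translate: b→4 (≡-44 mod 16), so (8,-44,65)→(8,4,5)
g: flip: (8,4,5)→(5,-4,8)
g: reduced (well bottom): (5,-4,8) with a≤c, −a<b≤a
reduced forms (5, -4, 8) vs (5, -4, 8) ⇒ equivalent

yes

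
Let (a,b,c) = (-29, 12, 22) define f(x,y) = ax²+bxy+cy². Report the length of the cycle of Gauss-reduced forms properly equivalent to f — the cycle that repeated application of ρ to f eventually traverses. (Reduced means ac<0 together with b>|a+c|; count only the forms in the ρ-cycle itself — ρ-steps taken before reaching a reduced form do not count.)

D = 2696, ⌊√D⌋ = 51
river: ρ → (22,32,-19)
river: ρ → (-19,44,10)
river: ρ → (10,36,-35)
river: ρ → (-35,34,11)
river: ρ → (11,32,-38)
river: ρ → (-38,44,5)
river: ρ → (5,46,-29)
river: ρ → (-29,12,22)
ρ-cycle length = 8 (tail of 0 descent steps not counted)

8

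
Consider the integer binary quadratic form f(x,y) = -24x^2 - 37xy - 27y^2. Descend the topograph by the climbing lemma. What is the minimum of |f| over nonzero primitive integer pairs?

translate: b→-11 (≡37 mod 48), so (24,37,27)→(24,-11,14)
flip: (24,-11,14)→(14,11,24)
reduced (well bottom): (14,11,24) with a≤c, −a<b≤a
well minimum |f| = |-14| = 14 (negative-definite)

14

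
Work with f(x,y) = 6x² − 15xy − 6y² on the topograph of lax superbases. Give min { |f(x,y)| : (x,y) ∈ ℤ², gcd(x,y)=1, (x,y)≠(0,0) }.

descent: ρ → (-6,15,6)  [lands on river]
river: ρ → (6,9,-12)
river: ρ → (-12,15,3)
river: ρ → (3,15,-12)
river: ρ → (-12,9,6)
river: ρ → (6,15,-6)
river: ρ → (-6,9,12)
river: ρ → (12,15,-3)
river: ρ → (-3,15,12)
river: ρ → (12,9,-6)
closes: descent 1, river 10
min |a| on river = 3

3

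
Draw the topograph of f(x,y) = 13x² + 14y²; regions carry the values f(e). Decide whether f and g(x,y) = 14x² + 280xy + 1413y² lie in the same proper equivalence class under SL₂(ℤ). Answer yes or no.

D₁ = -728, D₂ = -728
f: reduced (well bottom): (13,0,14) with a≤c, −a<b≤a
g: translate: b→0 (≡280 mod 28), so (14,280,1413)→(14,0,13)
g: flip: (14,0,13)→(13,0,14)
g: reduced (well bottom): (13,0,14) with a≤c, −a<b≤a
reduced forms (13, 0, 14) vs (13, 0, 14) ⇒ equivalent

yes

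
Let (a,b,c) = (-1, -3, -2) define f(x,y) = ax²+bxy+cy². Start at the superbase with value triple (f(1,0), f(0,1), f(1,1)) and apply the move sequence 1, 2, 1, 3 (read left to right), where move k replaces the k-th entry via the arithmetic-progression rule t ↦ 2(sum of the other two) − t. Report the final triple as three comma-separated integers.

start (-1,-2,-6) = (f(1,0),f(0,1),f(1,1))
replace slot 1: 2·((-2)+(-6)) − (-1) = -15 → (-15,-2,-6)
replace slot 2: 2·((-15)+(-6)) − (-2) = -40 → (-15,-40,-6)
replace slot 1: 2·((-40)+(-6)) − (-15) = -77 → (-77,-40,-6)
replace slot 3: 2·((-77)+(-40)) − (-6) = -228 → (-77,-40,-228)

-77,-40,-228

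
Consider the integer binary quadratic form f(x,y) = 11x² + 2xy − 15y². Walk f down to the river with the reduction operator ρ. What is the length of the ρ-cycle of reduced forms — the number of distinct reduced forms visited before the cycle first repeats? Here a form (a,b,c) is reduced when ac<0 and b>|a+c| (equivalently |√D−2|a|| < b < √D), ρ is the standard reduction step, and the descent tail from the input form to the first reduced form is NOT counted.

D = 664, ⌊√D⌋ = 25
descent: ρ → (-15,-2,11)
descent: ρ → (11,24,-2)  [lands on river]
river: ρ → (-2,24,11)
river: ρ → (11,20,-6)
river: ρ → (-6,16,17)
river: ρ → (17,18,-5)
river: ρ → (-5,22,9)
river: ρ → (9,14,-13)
river: ρ → (-13,12,10)
river: ρ → (10,8,-15)
river: ρ → (-15,22,3)
river: ρ → (3,20,-22)
river: ρ → (-22,24,1)
river: ρ → (1,24,-22)
river: ρ → (-22,20,3)
river: ρ → (3,22,-15)
river: ρ → (-15,8,10)
river: ρ → (10,12,-13)
river: ρ → (-13,14,9)
river: ρ → (9,22,-5)
river: ρ → (-5,18,17)
river: ρ → (17,16,-6)
river: ρ → (-6,20,11)
ρ-cycle length = 22 (tail of 2 descent steps not counted)

22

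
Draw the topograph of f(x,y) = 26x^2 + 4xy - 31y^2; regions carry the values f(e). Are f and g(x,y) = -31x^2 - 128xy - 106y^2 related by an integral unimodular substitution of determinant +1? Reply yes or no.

D₁ = 3240, D₂ = 3240
river cycle of f (length 8): (26, 56, -1), (-1, 56, 26), (26, 48, -9), (-9, 42, 41), (41, 40, -10), (-10, 40, 41), (41, 42, -9), (-9, 48, 26)
river cycle of g (length 8): (-9, 48, 26), (26, 56, -1), (-1, 56, 26), (26, 48, -9), (-9, 42, 41), (41, 40, -10), (-10, 40, 41), (41, 42, -9)
cycles coincide ⇒ equivalent

yes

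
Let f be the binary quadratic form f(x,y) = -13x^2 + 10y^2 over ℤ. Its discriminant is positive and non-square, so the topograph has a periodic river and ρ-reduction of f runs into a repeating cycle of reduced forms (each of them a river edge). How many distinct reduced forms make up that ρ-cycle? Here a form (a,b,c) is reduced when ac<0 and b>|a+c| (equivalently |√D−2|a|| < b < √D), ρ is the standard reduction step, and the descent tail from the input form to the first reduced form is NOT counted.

D = 520, ⌊√D⌋ = 22
descent: ρ → (10,20,-3)  [lands on river]
river: ρ → (-3,22,3)
river: ρ → (3,20,-10)
river: ρ → (-10,20,3)
river: ρ → (3,22,-3)
river: ρ → (-3,20,10)
ρ-cycle length = 6 (tail of 1 descent step not counted)

6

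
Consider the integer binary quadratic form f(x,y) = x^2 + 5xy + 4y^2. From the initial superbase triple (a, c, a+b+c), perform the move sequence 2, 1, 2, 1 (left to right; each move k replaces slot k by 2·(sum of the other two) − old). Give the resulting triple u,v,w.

start (1,4,10) = (f(1,0),f(0,1),f(1,1))
replace slot 2: 2·(1+10) − 4 = 18 → (1,18,10)
replace slot 1: 2·(18+10) − 1 = 55 → (55,18,10)
replace slot 2: 2·(55+10) − 18 = 112 → (55,112,10)
replace slot 1: 2·(112+10) − 55 = 189 → (189,112,10)

189,112,10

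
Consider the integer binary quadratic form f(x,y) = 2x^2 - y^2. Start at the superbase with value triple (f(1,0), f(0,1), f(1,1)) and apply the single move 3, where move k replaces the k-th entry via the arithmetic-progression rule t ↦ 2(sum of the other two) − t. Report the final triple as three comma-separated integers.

start (2,-1,1) = (f(1,0),f(0,1),f(1,1))
replace slot 3: 2·(2+(-1)) − 1 = 1 → (2,-1,1)

2,-1,1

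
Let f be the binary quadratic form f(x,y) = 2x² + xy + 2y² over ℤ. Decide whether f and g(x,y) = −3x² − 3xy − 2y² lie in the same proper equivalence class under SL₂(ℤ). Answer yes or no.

D₁ = -15, D₂ = -15
f: reduced (well bottom): (2,1,2) with a≤c, −a<b≤a
g is negative-definite; reduce −g:
−g: flip: (3,3,2)→(2,-3,3)
−g: translate: b→1 (≡-3 mod 4), so (2,-3,3)→(2,1,2)
−g: reduced (well bottom): (2,1,2) with a≤c, −a<b≤a
flip sign back: reduced form of g is (-2,-1,-2)
reduced forms (2, 1, 2) vs (-2, -1, -2) ⇒ inequivalent

no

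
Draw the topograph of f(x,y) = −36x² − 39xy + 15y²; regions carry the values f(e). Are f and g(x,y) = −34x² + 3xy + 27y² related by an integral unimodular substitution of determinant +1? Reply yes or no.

D₁ = 3681, D₂ = 3681
river cycle of f (length 54): (15, 39, -36), (-36, 33, 18), (18, 39, -30), (-30, 21, 27), (27, 33, -24), (-24, 15, 36), (36, 57, -3), (-3, 57, 36), (36, 15, -24), (-24, 33, 27), … (44 more)
river cycle of g (length 46): (27, 51, -10), (-10, 49, 32), (32, 15, -27), (-27, 39, 20), (20, 41, -25), (-25, 59, 2), (2, 57, -54), (-54, 51, 5), (5, 59, -10), (-10, 41, 50), … (36 more)
cycles differ ⇒ inequivalent

no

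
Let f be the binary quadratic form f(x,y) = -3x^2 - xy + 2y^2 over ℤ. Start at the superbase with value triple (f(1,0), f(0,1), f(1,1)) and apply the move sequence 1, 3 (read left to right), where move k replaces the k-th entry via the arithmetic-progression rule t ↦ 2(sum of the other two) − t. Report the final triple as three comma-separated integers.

start (-3,2,-2) = (f(1,0),f(0,1),f(1,1))
replace slot 1: 2·(2+(-2)) − (-3) = 3 → (3,2,-2)
replace slot 3: 2·(3+2) − (-2) = 12 → (3,2,12)

3,2,12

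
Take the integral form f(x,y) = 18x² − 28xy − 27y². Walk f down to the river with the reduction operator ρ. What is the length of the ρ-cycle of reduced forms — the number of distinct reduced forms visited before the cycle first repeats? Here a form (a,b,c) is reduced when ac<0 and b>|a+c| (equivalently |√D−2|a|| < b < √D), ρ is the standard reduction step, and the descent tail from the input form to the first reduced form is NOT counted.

D = 2728, ⌊√D⌋ = 52
descent: ρ → (-27,28,18)  [lands on river]
river: ρ → (18,44,-11)
river: ρ → (-11,44,18)
river: ρ → (18,28,-27)
river: ρ → (-27,26,19)
river: ρ → (19,50,-3)
river: ρ → (-3,52,2)
river: ρ → (2,52,-3)
river: ρ → (-3,50,19)
river: ρ → (19,26,-27)
ρ-cycle length = 10 (tail of 1 descent step not counted)

10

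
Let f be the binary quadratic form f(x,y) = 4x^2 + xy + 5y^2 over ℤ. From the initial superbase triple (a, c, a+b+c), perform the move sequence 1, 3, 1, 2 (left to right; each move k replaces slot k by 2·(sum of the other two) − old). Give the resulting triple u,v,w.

start (4,5,10) = (f(1,0),f(0,1),f(1,1))
replace slot 1: 2·(5+10) − 4 = 26 → (26,5,10)
replace slot 3: 2·(26+5) − 10 = 52 → (26,5,52)
replace slot 1: 2·(5+52) − 26 = 88 → (88,5,52)
replace slot 2: 2·(88+52) − 5 = 275 → (88,275,52)

88,275,52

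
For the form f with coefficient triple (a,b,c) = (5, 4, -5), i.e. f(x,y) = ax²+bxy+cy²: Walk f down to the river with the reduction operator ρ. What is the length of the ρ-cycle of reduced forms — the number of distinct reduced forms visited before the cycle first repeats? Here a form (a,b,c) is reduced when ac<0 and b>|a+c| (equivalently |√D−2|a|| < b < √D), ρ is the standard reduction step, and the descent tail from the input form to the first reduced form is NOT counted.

D = 116, ⌊√D⌋ = 10
river: ρ → (-5,6,4)
river: ρ → (4,10,-1)
river: ρ → (-1,10,4)
river: ρ → (4,6,-5)
river: ρ → (-5,4,5)
river: ρ → (5,6,-4)
river: ρ → (-4,10,1)
river: ρ → (1,10,-4)
river: ρ → (-4,6,5)
river: ρ → (5,4,-5)
ρ-cycle length = 10 (tail of 0 descent steps not counted)

10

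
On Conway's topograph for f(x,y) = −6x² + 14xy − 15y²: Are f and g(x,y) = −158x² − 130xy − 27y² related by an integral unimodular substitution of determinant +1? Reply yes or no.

D₁ = -164, D₂ = -164
f is negative-definite; reduce −f:
−f: translate: b→-2 (≡-14 mod 12), so (6,-14,15)→(6,-2,7)
−f: reduced (well bottom): (6,-2,7) with a≤c, −a<b≤a
flip sign back: reduced form of f is (-6,2,-7)
g is negative-definite; reduce −g:
−g: flip: (158,130,27)→(27,-130,158)
−g: translate: b→-22 (≡-130 mod 54), so (27,-130,158)→(27,-22,6)
−g: flip: (27,-22,6)→(6,22,27)
−g: translate: b→-2 (≡22 mod 12), so (6,22,27)→(6,-2,7)
−g: reduced (well bottom): (6,-2,7) with a≤c, −a<b≤a
flip sign back: reduced form of g is (-6,2,-7)
reduced forms (-6, 2, -7) vs (-6, 2, -7) ⇒ equivalent

yes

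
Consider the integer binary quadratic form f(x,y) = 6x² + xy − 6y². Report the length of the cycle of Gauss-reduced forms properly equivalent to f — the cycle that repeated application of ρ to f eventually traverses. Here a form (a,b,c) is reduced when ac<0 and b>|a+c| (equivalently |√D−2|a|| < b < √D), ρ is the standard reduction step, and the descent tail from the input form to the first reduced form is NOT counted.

D = 145, ⌊√D⌋ = 12
river: ρ → (-6,11,1)
river: ρ → (1,11,-6)
river: ρ → (-6,1,6)
river: ρ → (6,11,-1)
river: ρ → (-1,11,6)
river: ρ → (6,1,-6)
ρ-cycle length = 6 (tail of 0 descent steps not counted)

6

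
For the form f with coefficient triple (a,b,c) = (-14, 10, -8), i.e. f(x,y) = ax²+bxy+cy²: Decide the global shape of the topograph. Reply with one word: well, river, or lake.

D = b²−4ac = 10² − 4·(-14)·(-8) = -348
D < 0 ⇒ definite ⇒ every region one sign ⇒ single well

well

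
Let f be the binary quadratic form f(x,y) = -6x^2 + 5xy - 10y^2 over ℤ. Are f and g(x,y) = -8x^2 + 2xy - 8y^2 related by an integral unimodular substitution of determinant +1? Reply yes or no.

D₁ = -215, D₂ = -252
discriminants differ ⇒ not SL₂(ℤ)-equivalent

no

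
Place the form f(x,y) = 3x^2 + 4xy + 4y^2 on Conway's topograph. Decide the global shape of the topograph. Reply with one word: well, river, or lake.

D = b²−4ac = 4² − 4·3·4 = -32
D < 0 ⇒ definite ⇒ every region one sign ⇒ single well

well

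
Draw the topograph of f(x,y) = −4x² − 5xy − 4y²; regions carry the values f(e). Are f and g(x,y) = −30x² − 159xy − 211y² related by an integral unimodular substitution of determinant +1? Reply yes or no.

D₁ = -39, D₂ = -39
f is negative-definite; reduce −f:
−f: translate: b→-3 (≡5 mod 8), so (4,5,4)→(4,-3,3)
−f: flip: (4,-3,3)→(3,3,4)
−f: reduced (well bottom): (3,3,4) with a≤c, −a<b≤a
flip sign back: reduced form of f is (-3,-3,-4)
g is negative-definite; reduce −g:
−g: translate: b→-21 (≡159 mod 60), so (30,159,211)→(30,-21,4)
−g: flip: (30,-21,4)→(4,21,30)
−g: translate: b→-3 (≡21 mod 8), so (4,21,30)→(4,-3,3)
−g: flip: (4,-3,3)→(3,3,4)
−g: reduced (well bottom): (3,3,4) with a≤c, −a<b≤a
flip sign back: reduced form of g is (-3,-3,-4)
reduced forms (-3, -3, -4) vs (-3, -3, -4) ⇒ equivalent

yes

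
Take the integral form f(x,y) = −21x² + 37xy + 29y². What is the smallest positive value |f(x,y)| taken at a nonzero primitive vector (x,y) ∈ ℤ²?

river: ρ → (29,21,-29)
river: ρ → (-29,37,21)
river: ρ → (21,47,-19)
river: ρ → (-19,29,39)
river: ρ → (39,49,-9)
river: ρ → (-9,59,9)
river: ρ → (9,49,-39)
river: ρ → (-39,29,19)
river: ρ → (19,47,-21)
river: ρ → (-21,37,29)
closes: descent 0, river 10
min |a| on river = 9

9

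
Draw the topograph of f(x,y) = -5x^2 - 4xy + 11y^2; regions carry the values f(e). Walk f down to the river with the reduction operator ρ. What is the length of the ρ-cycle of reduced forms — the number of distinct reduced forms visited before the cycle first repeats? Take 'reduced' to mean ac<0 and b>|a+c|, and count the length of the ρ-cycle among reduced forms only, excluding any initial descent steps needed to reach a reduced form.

D = 236, ⌊√D⌋ = 15
descent: ρ → (11,4,-5)
descent: ρ → (-5,6,10)  [lands on river]
river: ρ → (10,14,-1)
river: ρ → (-1,14,10)
river: ρ → (10,6,-5)
river: ρ → (-5,14,2)
river: ρ → (2,14,-5)
ρ-cycle length = 6 (tail of 2 descent steps not counted)

6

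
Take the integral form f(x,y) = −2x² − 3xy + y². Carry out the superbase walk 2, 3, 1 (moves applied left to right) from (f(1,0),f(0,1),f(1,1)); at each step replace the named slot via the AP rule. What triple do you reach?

start (-2,1,-4) = (f(1,0),f(0,1),f(1,1))
replace slot 2: 2·((-2)+(-4)) − 1 = -13 → (-2,-13,-4)
replace slot 3: 2·((-2)+(-13)) − (-4) = -26 → (-2,-13,-26)
replace slot 1: 2·((-13)+(-26)) − (-2) = -76 → (-76,-13,-26)

-76,-13,-26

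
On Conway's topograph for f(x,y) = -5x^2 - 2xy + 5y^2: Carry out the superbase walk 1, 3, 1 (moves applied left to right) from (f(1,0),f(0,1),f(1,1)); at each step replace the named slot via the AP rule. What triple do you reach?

start (-5,5,-2) = (f(1,0),f(0,1),f(1,1))
replace slot 1: 2·(5+(-2)) − (-5) = 11 → (11,5,-2)
replace slot 3: 2·(11+5) − (-2) = 34 → (11,5,34)
replace slot 1: 2·(5+34) − 11 = 67 → (67,5,34)

67,5,34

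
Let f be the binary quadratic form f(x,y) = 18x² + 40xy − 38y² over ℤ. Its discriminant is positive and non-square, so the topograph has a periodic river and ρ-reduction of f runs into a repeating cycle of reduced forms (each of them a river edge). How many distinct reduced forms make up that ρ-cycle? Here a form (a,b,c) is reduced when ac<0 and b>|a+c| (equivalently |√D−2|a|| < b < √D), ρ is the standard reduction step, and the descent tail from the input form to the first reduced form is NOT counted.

D = 4336, ⌊√D⌋ = 65
river: ρ → (-38,36,20)
river: ρ → (20,44,-30)
river: ρ → (-30,16,34)
river: ρ → (34,52,-12)
river: ρ → (-12,44,50)
river: ρ → (50,56,-6)
river: ρ → (-6,64,10)
river: ρ → (10,56,-30)
river: ρ → (-30,64,2)
river: ρ → (2,64,-30)
river: ρ → (-30,56,10)
river: ρ → (10,64,-6)
river: ρ → (-6,56,50)
river: ρ → (50,44,-12)
river: ρ → (-12,52,34)
river: ρ → (34,16,-30)
river: ρ → (-30,44,20)
river: ρ → (20,36,-38)
river: ρ → (-38,40,18)
river: ρ → (18,32,-46)
river: ρ → (-46,60,4)
river: ρ → (4,60,-46)
river: ρ → (-46,32,18)
river: ρ → (18,40,-38)
ρ-cycle length = 24 (tail of 0 descent steps not counted)

24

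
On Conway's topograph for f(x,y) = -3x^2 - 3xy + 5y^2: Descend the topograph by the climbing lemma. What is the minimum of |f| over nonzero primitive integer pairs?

descent: ρ → (5,3,-3)  [lands on river]
river: ρ → (-3,3,5)
river: ρ → (5,7,-1)
river: ρ → (-1,7,5)
closes: descent 1, river 4
min |a| on river = 1

1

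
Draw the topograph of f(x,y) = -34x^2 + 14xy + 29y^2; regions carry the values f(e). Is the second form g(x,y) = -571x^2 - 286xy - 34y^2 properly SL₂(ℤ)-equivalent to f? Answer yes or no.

D₁ = 4140, D₂ = 4140
river cycle of f (length 10): (29, 44, -19), (-19, 32, 41), (41, 50, -10), (-10, 50, 41), (41, 32, -19), (-19, 44, 29), (29, 14, -34), (-34, 54, 9), (9, 54, -34), (-34, 14, 29)
river cycle of g (length 10): (-34, 14, 29), (29, 44, -19), (-19, 32, 41), (41, 50, -10), (-10, 50, 41), (41, 32, -19), (-19, 44, 29), (29, 14, -34), (-34, 54, 9), (9, 54, -34)
cycles coincide ⇒ equivalent

yes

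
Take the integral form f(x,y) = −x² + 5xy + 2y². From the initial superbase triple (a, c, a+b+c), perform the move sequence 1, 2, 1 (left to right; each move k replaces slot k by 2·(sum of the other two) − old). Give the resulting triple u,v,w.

start (-1,2,6) = (f(1,0),f(0,1),f(1,1))
replace slot 1: 2·(2+6) − (-1) = 17 → (17,2,6)
replace slot 2: 2·(17+6) − 2 = 44 → (17,44,6)
replace slot 1: 2·(44+6) − 17 = 83 → (83,44,6)

83,44,6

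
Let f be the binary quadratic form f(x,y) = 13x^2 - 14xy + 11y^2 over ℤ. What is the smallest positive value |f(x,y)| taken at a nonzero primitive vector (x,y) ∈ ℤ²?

translate: b→12 (≡-14 mod 26), so (13,-14,11)→(13,12,10)
flip: (13,12,10)→(10,-12,13)
translate: b→8 (≡-12 mod 20), so (10,-12,13)→(10,8,11)
reduced (well bottom): (10,8,11) with a≤c, −a<b≤a
well minimum = a = 10

10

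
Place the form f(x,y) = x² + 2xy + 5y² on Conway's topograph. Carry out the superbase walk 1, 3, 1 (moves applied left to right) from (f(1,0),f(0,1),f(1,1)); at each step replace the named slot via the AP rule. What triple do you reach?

start (1,5,8) = (f(1,0),f(0,1),f(1,1))
replace slot 1: 2·(5+8) − 1 = 25 → (25,5,8)
replace slot 3: 2·(25+5) − 8 = 52 → (25,5,52)
replace slot 1: 2·(5+52) − 25 = 89 → (89,5,52)

89,5,52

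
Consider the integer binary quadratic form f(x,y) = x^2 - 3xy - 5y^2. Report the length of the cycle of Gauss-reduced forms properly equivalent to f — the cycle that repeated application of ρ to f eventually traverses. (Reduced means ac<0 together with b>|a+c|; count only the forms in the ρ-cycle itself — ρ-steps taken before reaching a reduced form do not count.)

D = 29, ⌊√D⌋ = 5
descent: ρ → (-5,3,1)
descent: ρ → (1,5,-1)  [lands on river]
river: ρ → (-1,5,1)
ρ-cycle length = 2 (tail of 2 descent steps not counted)

2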